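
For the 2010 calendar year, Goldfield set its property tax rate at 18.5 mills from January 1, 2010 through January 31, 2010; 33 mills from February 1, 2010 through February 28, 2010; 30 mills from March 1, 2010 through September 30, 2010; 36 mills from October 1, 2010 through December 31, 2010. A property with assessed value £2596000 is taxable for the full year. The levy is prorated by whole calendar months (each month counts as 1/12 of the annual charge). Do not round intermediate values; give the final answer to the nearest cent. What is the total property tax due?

January 1 – January 31, 2010: 1 month at 18.5 mills → £2596000 × 1.85% × 1/12 = £4002.1667
February 1 – February 28, 2010: 1 month at 33 mills → £2596000 × 3.3% × 1/12 = £7139.0000
March 1 – September 30, 2010: 7 months at 30 mills → £2596000 × 3% × 7/12 = £45430.0000
October 1 – December 31, 2010: 3 months at 36 mills → £2596000 × 3.6% × 3/12 = £23364.0000
Total = £79935.1667

£79935.17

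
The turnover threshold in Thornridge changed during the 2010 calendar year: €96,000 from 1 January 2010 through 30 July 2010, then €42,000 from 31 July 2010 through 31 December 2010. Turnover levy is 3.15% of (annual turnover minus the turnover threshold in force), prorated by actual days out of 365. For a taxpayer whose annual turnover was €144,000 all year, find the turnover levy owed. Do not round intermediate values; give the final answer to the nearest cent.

1 January – 30 July 2010: 211 days, exemption €96,000 → (€144,000 − €96,000) × 3.15% × 211/365 = €874.0603
31 July – 31 December 2010: 154 days, exemption €42,000 → (€144,000 − €42,000) × 3.15% × 154/365 = €1,355.6219
Total = €2,229.6822

€2,229.68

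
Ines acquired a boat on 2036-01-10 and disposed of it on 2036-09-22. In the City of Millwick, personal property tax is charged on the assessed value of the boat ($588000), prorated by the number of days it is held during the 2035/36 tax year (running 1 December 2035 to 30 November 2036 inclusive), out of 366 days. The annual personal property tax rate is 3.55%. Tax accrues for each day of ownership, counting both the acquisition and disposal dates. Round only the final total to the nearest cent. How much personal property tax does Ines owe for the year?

$14657.43

Days held (2036-01-10 to 2036-09-22): 257 out of 366
Tax = $588000 × 3.55% × 257/366 = $14657.4262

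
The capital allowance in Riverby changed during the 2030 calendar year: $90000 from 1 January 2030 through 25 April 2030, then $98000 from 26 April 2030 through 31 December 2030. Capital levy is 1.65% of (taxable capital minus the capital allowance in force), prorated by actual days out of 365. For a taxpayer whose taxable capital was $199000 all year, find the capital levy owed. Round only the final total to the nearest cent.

1 January – 25 April 2030: 115 days, exemption $90000 → ($199000 − $90000) × 1.65% × 115/365 = $566.6507
26 April – 31 December 2030: 250 days, exemption $98000 → ($199000 − $98000) × 1.65% × 250/365 = $1141.4384
Total = $1708.0890

$1708.09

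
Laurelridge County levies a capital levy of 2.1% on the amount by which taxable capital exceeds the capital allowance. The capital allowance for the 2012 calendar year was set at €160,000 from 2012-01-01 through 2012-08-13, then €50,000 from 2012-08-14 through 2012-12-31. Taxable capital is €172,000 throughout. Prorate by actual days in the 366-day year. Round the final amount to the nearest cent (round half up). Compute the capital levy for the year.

€1,135.61

2012-01-01 to 2012-08-13: 226 days, exemption €160,000 → (€172,000 − €160,000) × 2.1% × 226/366 = €155.6066
2012-08-14 to 2012-12-31: 140 days, exemption €50,000 → (€172,000 − €50,000) × 2.1% × 140/366 = €980.0000
Total = €1,135.6066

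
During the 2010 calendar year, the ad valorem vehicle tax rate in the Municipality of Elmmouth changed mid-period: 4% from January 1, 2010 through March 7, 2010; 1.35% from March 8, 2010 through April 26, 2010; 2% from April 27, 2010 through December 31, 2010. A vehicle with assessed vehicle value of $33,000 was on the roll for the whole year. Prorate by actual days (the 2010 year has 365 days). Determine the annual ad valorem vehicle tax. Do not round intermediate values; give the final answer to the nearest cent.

$749.96

January 1 – March 7, 2010: 66 days at 4% → $33,000 × 4% × 66/365 = $238.6849
March 8 – April 26, 2010: 50 days at 1.35% → $33,000 × 1.35% × 50/365 = $61.0274
April 27 – December 31, 2010: 249 days at 2% → $33,000 × 2% × 249/365 = $450.2466
Total = $749.9589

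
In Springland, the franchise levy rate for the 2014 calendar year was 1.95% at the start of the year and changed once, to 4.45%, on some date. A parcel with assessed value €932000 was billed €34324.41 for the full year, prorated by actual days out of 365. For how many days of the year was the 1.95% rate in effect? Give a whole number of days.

Let d = days at the first rate; then 365 − d days at the second rate.
€932000 × [1.95%·d + 4.45%·(365−d)] / 365 = €34324.41
Solving gives d = 112, so the new rate took effect on 23 Apr 2014.

112 days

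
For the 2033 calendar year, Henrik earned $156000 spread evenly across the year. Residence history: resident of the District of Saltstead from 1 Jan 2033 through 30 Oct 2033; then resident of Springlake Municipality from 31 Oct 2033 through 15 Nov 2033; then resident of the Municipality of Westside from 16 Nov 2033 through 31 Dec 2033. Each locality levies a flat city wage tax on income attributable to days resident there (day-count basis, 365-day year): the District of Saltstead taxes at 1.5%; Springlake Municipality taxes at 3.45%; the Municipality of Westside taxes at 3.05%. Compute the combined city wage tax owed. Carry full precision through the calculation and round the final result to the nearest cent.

$2778.08

The District of Saltstead, 1 Jan – 30 Oct 2033: 303 days → $156000 × 1.5% × 303/365 = $1942.5205
Springlake Municipality, 31 Oct – 15 Nov 2033: 16 days → $156000 × 3.45% × 16/365 = $235.9233
The Municipality of Westside, 16 Nov – 31 Dec 2033: 46 days → $156000 × 3.05% × 46/365 = $599.6384
Total = $2778.0822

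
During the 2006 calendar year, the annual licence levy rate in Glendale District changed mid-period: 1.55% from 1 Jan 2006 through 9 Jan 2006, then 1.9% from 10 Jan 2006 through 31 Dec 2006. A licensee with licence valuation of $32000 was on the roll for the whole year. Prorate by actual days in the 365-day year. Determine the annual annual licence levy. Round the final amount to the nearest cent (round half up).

1 Jan – 9 Jan 2006: 9 days at 1.55% → $32000 × 1.55% × 9/365 = $12.2301
10 Jan – 31 Dec 2006: 356 days at 1.9% → $32000 × 1.9% × 356/365 = $593.0082
Total = $605.2384

$605.24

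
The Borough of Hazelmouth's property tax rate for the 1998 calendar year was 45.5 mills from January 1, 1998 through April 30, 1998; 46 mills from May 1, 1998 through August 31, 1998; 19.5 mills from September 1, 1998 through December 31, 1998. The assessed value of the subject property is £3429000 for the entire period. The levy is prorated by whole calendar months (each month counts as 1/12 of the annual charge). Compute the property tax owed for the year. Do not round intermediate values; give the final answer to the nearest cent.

January 1 – April 30, 1998: 4 months at 45.5 mills → £3429000 × 4.55% × 4/12 = £52006.5000
May 1 – August 31, 1998: 4 months at 46 mills → £3429000 × 4.6% × 4/12 = £52578.0000
September 1 – December 31, 1998: 4 months at 19.5 mills → £3429000 × 1.95% × 4/12 = £22288.5000
Total = £126873.0000

£126873.00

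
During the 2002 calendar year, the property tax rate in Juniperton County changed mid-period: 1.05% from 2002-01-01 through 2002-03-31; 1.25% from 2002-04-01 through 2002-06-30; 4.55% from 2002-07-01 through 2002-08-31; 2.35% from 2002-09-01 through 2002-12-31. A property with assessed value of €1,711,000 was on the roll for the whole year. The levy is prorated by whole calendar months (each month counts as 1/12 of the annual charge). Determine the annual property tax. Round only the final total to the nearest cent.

€36,216.17

2002-01-01 to 2002-03-31: 3 months at 1.05% → €1,711,000 × 1.05% × 3/12 = €4,491.3750
2002-04-01 to 2002-06-30: 3 months at 1.25% → €1,711,000 × 1.25% × 3/12 = €5,346.8750
2002-07-01 to 2002-08-31: 2 months at 4.55% → €1,711,000 × 4.55% × 2/12 = €12,975.0833
2002-09-01 to 2002-12-31: 4 months at 2.35% → €1,711,000 × 2.35% × 4/12 = €13,402.8333
Total = €36,216.1667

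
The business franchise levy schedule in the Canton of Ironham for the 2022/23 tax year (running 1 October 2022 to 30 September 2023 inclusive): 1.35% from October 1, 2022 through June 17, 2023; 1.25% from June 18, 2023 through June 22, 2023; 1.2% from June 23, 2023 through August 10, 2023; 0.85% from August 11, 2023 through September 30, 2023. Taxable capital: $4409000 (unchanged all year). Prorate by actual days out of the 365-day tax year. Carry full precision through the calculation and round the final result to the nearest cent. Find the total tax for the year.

October 1, 2022 – June 17, 2023: 260 days at 1.35% → $4409000 × 1.35% × 260/365 = $42398.8767
June 18 – June 22, 2023: 5 days at 1.25% → $4409000 × 1.25% × 5/365 = $754.9658
June 23 – August 10, 2023: 49 days at 1.2% → $4409000 × 1.2% × 49/365 = $7102.7178
August 11 – September 30, 2023: 51 days at 0.85% → $4409000 × 0.85% × 51/365 = $5236.4425
Total = $55493.0027

$55493.00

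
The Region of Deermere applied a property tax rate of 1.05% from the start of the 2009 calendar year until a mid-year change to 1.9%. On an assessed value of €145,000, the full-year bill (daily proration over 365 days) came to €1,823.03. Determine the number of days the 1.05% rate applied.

Let d = days at the first rate; then 365 − d days at the second rate.
€145,000 × [1.05%·d + 1.9%·(365−d)] / 365 = €1,823.03
Solving gives d = 276, so the new rate took effect on 4 Oct 2009.

276 days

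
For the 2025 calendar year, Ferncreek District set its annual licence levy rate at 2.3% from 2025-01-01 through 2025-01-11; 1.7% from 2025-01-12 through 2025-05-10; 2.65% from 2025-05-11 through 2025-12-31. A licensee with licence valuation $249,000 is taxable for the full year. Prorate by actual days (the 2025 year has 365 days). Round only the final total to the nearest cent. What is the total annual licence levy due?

$5,801.02

2025-01-01 to 2025-01-11: 11 days at 2.3% → $249,000 × 2.3% × 11/365 = $172.5945
2025-01-12 to 2025-05-10: 119 days at 1.7% → $249,000 × 1.7% × 119/365 = $1,380.0740
2025-05-11 to 2025-12-31: 235 days at 2.65% → $249,000 × 2.65% × 235/365 = $4,248.3493
Total = $5,801.0178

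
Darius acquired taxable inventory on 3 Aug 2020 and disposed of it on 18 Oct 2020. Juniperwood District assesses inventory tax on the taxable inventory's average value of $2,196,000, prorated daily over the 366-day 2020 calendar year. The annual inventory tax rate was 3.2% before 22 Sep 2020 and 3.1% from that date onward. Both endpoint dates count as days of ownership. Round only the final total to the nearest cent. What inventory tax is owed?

$14,622.00

3 Aug – 21 Sep 2020: 50 days at 3.2% → $2,196,000 × 3.2% × 50/366 = $9,600.0000
22 Sep – 18 Oct 2020: 27 days at 3.1% → $2,196,000 × 3.1% × 27/366 = $5,022.0000
Total = $14,622.0000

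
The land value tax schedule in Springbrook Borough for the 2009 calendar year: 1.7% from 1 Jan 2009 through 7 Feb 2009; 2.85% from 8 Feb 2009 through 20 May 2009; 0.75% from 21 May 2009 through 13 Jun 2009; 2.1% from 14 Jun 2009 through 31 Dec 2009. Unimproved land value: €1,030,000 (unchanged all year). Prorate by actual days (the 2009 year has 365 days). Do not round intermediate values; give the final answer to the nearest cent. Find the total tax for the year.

€22,445.53

1 Jan – 7 Feb 2009: 38 days at 1.7% → €1,030,000 × 1.7% × 38/365 = €1,822.9589
8 Feb – 20 May 2009: 102 days at 2.85% → €1,030,000 × 2.85% × 102/365 = €8,203.3151
21 May – 13 Jun 2009: 24 days at 0.75% → €1,030,000 × 0.75% × 24/365 = €507.9452
14 Jun – 31 Dec 2009: 201 days at 2.1% → €1,030,000 × 2.1% × 201/365 = €11,911.3151
Total = €22,445.5342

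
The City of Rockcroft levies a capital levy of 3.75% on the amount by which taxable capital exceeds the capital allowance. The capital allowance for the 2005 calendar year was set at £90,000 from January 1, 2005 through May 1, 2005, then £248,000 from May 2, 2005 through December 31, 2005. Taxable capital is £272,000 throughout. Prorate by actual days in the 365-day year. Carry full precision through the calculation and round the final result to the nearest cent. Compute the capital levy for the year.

£2,864.18

January 1 – May 1, 2005: 121 days, exemption £90,000 → (£272,000 − £90,000) × 3.75% × 121/365 = £2,262.5342
May 2 – December 31, 2005: 244 days, exemption £248,000 → (£272,000 − £248,000) × 3.75% × 244/365 = £601.6438
Total = £2,864.1781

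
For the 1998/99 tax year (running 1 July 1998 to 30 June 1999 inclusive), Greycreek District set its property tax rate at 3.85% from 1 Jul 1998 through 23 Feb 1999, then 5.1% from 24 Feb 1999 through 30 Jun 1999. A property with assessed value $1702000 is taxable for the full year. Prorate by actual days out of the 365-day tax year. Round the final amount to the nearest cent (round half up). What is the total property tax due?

1 Jul 1998 – 23 Feb 1999: 238 days at 3.85% → $1702000 × 3.85% × 238/365 = $42727.1945
24 Feb – 30 Jun 1999: 127 days at 5.1% → $1702000 × 5.1% × 127/365 = $30202.3397
Total = $72929.5342

$72929.53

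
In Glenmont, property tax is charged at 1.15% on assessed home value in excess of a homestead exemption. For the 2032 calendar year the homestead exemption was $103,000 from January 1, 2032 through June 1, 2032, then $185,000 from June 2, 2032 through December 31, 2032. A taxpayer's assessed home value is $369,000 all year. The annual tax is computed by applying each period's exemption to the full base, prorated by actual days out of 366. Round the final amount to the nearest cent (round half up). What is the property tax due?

January 1 – June 1, 2032: 153 days, exemption $103,000 → ($369,000 − $103,000) × 1.15% × 153/366 = $1,278.7623
June 2 – December 31, 2032: 213 days, exemption $185,000 → ($369,000 − $185,000) × 1.15% × 213/366 = $1,231.4426
Total = $2,510.2049

$2,510.20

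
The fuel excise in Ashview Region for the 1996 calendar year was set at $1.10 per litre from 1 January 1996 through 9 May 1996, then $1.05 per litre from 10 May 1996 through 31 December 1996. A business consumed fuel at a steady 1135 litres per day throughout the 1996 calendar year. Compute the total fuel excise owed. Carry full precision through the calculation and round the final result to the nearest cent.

1 January – 9 May 1996: 130 days × 1135 litres/day = 147,550 litres at $1.10/litre → $162,305.00
10 May – 31 December 1996: 236 days × 1135 litres/day = 267,860 litres at $1.05/litre → $281,253.00

$443,558.00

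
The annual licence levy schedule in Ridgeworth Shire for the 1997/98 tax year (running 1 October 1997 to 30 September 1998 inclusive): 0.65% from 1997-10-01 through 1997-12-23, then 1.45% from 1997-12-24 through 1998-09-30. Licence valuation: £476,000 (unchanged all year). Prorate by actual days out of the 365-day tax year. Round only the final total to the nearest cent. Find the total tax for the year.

1997-10-01 to 1997-12-23: 84 days at 0.65% → £476,000 × 0.65% × 84/365 = £712.0438
1997-12-24 to 1998-09-30: 281 days at 1.45% → £476,000 × 1.45% × 281/365 = £5,313.5945
Total = £6,025.6384

£6,025.64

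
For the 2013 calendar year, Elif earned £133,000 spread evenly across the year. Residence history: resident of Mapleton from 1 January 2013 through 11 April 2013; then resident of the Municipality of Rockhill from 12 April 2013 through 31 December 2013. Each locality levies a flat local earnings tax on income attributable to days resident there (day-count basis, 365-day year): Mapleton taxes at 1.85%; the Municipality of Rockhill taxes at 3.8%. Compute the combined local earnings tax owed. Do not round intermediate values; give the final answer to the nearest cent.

£4,336.35

Mapleton, 1 January – 11 April 2013: 101 days → £133,000 × 1.85% × 101/365 = £680.8507
The Municipality of Rockhill, 12 April – 31 December 2013: 264 days → £133,000 × 3.8% × 264/365 = £3,655.4959
Total = £4,336.3466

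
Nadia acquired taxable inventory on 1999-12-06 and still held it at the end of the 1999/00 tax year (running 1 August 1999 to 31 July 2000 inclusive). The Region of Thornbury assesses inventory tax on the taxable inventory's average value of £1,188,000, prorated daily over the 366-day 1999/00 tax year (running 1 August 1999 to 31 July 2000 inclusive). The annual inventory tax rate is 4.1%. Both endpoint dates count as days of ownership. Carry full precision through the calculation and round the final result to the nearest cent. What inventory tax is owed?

£31,806.59

Days held (1999-12-06 to 2000-07-31): 239 out of 366
Tax = £1,188,000 × 4.1% × 239/366 = £31,806.5902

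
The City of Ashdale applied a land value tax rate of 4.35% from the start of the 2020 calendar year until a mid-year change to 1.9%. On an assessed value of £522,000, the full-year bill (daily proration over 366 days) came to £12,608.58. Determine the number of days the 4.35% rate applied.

77 days

Let d = days at the first rate; then 366 − d days at the second rate.
£522,000 × [4.35%·d + 1.9%·(366−d)] / 366 = £12,608.58
Solving gives d = 77, so the new rate took effect on 18 March 2020.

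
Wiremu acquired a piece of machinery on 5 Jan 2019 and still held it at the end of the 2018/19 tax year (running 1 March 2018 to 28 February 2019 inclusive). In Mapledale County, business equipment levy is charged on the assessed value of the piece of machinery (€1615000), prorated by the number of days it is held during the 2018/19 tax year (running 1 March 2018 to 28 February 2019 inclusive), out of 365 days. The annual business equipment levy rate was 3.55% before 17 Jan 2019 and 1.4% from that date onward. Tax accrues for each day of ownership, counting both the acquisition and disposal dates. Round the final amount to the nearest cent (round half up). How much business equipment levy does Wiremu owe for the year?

€4548.55

5 Jan – 16 Jan 2019: 12 days at 3.55% → €1615000 × 3.55% × 12/365 = €1884.9041
17 Jan – 28 Feb 2019: 43 days at 1.4% → €1615000 × 1.4% × 43/365 = €2663.6438
Total = €4548.5479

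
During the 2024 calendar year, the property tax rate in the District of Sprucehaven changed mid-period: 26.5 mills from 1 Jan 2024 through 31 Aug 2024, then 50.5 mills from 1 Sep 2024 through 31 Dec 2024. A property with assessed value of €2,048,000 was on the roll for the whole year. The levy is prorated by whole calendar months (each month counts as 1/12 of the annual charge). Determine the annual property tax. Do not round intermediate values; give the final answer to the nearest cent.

1 Jan – 31 Aug 2024: 8 months at 26.5 mills → €2,048,000 × 2.65% × 8/12 = €36,181.3333
1 Sep – 31 Dec 2024: 4 months at 50.5 mills → €2,048,000 × 5.05% × 4/12 = €34,474.6667
Total = €70,656.0000

€70,656.00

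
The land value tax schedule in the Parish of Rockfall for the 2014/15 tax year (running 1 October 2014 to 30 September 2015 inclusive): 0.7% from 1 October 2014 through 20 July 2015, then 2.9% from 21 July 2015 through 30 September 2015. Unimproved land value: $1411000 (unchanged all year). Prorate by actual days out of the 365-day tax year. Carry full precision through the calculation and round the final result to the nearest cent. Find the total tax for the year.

1 October 2014 – 20 July 2015: 293 days at 0.7% → $1411000 × 0.7% × 293/365 = $7928.6603
21 July – 30 September 2015: 72 days at 2.9% → $1411000 × 2.9% × 72/365 = $8071.6932
Total = $16000.3534

$16000.35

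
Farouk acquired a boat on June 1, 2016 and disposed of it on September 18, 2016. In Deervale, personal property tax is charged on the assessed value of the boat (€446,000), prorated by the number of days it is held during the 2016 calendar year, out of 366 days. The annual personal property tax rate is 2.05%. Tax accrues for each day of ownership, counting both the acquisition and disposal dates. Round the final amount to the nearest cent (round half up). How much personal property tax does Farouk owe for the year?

€2,747.90

Days held (June 1 – September 18, 2016): 110 out of 366
Tax = €446,000 × 2.05% × 110/366 = €2,747.8962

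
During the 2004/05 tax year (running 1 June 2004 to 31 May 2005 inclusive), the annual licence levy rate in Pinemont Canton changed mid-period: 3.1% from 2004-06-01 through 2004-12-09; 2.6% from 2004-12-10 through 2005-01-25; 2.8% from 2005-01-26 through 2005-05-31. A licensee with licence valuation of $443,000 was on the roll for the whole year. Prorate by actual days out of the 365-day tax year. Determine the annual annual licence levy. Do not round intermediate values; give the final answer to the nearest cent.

2004-06-01 to 2004-12-09: 192 days at 3.1% → $443,000 × 3.1% × 192/365 = $7,223.9342
2004-12-10 to 2005-01-25: 47 days at 2.6% → $443,000 × 2.6% × 47/365 = $1,483.1397
2005-01-26 to 2005-05-31: 126 days at 2.8% → $443,000 × 2.8% × 126/365 = $4,281.9288
Total = $12,989.0027

$12,989.00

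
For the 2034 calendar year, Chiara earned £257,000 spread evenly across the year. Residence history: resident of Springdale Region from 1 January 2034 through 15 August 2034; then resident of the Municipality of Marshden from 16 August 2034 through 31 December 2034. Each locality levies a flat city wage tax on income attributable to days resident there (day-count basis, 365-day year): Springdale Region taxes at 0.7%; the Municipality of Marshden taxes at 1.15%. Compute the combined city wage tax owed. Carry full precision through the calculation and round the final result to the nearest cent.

Springdale Region, 1 January – 15 August 2034: 227 days → £257,000 × 0.7% × 227/365 = £1,118.8301
The Municipality of Marshden, 16 August – 31 December 2034: 138 days → £257,000 × 1.15% × 138/365 = £1,117.4219
Total = £2,236.2521

£2,236.25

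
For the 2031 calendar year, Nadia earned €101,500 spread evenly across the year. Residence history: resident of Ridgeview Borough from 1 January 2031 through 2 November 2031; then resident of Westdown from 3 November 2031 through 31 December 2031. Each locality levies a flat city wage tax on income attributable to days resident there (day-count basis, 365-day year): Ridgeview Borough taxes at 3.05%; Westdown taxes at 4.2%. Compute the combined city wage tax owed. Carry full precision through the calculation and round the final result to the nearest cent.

€3,284.43

Ridgeview Borough, 1 January – 2 November 2031: 306 days → €101,500 × 3.05% × 306/365 = €2,595.3411
Westdown, 3 November – 31 December 2031: 59 days → €101,500 × 4.2% × 59/365 = €689.0877
Total = €3,284.4288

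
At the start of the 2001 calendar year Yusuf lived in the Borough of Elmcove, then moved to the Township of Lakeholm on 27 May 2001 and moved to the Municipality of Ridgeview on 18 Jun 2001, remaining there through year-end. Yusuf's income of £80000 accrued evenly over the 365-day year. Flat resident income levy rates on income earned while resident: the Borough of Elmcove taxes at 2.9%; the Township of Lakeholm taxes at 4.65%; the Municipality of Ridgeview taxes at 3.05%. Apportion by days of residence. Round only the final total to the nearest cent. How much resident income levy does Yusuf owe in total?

£2469.15

The Borough of Elmcove, 1 Jan – 26 May 2001: 146 days → £80000 × 2.9% × 146/365 = £928.0000
The Township of Lakeholm, 27 May – 17 Jun 2001: 22 days → £80000 × 4.65% × 22/365 = £224.2192
The Municipality of Ridgeview, 18 Jun – 31 Dec 2001: 197 days → £80000 × 3.05% × 197/365 = £1316.9315
Total = £2469.1507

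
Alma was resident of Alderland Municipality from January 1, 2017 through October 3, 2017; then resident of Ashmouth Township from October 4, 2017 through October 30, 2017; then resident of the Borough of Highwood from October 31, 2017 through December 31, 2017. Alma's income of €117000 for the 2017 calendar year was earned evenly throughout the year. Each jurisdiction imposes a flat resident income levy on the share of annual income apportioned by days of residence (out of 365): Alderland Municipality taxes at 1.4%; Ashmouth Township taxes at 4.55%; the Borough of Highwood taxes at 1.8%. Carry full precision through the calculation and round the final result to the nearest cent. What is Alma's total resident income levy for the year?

€1990.12

Alderland Municipality, January 1 – October 3, 2017: 276 days → €117000 × 1.4% × 276/365 = €1238.5973
Ashmouth Township, October 4 – October 30, 2017: 27 days → €117000 × 4.55% × 27/365 = €393.7932
The Borough of Highwood, October 31 – December 31, 2017: 62 days → €117000 × 1.8% × 62/365 = €357.7315
Total = €1990.1219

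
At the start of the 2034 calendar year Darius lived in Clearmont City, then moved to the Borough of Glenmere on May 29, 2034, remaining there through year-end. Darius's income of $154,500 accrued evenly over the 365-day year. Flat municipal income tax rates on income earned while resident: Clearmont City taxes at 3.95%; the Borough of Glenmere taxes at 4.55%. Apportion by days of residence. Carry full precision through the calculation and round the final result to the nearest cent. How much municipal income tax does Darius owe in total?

Clearmont City, January 1 – May 28, 2034: 148 days → $154,500 × 3.95% × 148/365 = $2,474.5397
The Borough of Glenmere, May 29 – December 31, 2034: 217 days → $154,500 × 4.55% × 217/365 = $4,179.3308
Total = $6,653.8705

$6,653.87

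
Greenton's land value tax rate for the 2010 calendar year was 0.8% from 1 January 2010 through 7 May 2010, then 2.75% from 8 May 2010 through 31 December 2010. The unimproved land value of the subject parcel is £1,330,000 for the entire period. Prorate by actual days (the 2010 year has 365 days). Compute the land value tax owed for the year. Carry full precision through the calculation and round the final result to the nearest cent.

£27,551.04

1 January – 7 May 2010: 127 days at 0.8% → £1,330,000 × 0.8% × 127/365 = £3,702.1370
8 May – 31 December 2010: 238 days at 2.75% → £1,330,000 × 2.75% × 238/365 = £23,848.9041
Total = £27,551.0411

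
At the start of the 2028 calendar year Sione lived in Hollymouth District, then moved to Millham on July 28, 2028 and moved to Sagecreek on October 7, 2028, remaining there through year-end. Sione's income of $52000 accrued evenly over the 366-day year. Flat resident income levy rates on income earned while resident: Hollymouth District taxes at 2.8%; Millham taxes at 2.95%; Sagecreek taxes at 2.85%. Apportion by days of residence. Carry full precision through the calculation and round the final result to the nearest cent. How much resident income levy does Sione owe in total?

$1477.24

Hollymouth District, January 1 – July 27, 2028: 209 days → $52000 × 2.8% × 209/366 = $831.4317
Millham, July 28 – October 6, 2028: 71 days → $52000 × 2.95% × 71/366 = $297.5792
Sagecreek, October 7 – December 31, 2028: 86 days → $52000 × 2.85% × 86/366 = $348.2295
Total = $1477.2404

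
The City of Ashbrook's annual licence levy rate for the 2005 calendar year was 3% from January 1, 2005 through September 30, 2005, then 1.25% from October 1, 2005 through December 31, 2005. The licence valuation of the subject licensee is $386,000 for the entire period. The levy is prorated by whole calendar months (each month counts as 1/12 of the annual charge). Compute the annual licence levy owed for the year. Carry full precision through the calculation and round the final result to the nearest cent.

January 1 – September 30, 2005: 9 months at 3% → $386,000 × 3% × 9/12 = $8,685.0000
October 1 – December 31, 2005: 3 months at 1.25% → $386,000 × 1.25% × 3/12 = $1,206.2500
Total = $9,891.2500

$9,891.25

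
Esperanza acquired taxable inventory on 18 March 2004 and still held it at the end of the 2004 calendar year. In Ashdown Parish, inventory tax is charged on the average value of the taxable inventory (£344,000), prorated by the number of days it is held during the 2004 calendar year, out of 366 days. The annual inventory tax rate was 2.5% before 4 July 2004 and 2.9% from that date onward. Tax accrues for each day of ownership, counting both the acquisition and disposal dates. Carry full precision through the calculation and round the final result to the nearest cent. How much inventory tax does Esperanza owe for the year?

18 March – 3 July 2004: 108 days at 2.5% → £344,000 × 2.5% × 108/366 = £2,537.7049
4 July – 31 December 2004: 181 days at 2.9% → £344,000 × 2.9% × 181/366 = £4,933.4863
Total = £7,471.1913

£7,471.19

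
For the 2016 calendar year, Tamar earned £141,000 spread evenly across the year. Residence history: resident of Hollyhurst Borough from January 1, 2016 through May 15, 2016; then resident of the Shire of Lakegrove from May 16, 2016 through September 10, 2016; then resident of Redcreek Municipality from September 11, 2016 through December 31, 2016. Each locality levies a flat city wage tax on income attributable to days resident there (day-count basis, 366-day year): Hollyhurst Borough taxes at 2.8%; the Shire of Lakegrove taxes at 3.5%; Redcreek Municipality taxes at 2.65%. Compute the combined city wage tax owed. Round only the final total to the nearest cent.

£4,201.49

Hollyhurst Borough, January 1 – May 15, 2016: 136 days → £141,000 × 2.8% × 136/366 = £1,467.0164
The Shire of Lakegrove, May 16 – September 10, 2016: 118 days → £141,000 × 3.5% × 118/366 = £1,591.0656
Redcreek Municipality, September 11 – December 31, 2016: 112 days → £141,000 × 2.65% × 112/366 = £1,143.4098
Total = £4,201.4918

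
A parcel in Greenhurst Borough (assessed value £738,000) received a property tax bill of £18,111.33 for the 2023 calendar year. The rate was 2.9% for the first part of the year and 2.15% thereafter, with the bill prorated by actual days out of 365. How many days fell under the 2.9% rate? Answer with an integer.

Let d = days at the first rate; then 365 − d days at the second rate.
£738,000 × [2.9%·d + 2.15%·(365−d)] / 365 = £18,111.33
Solving gives d = 148, so the new rate took effect on 29 May 2023.

148 days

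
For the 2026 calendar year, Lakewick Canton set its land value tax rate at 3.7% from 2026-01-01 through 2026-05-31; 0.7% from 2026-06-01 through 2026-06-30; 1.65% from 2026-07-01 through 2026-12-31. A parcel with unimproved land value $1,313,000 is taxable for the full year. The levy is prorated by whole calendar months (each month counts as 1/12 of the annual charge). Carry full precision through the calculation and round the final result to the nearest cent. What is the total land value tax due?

$31,840.25

2026-01-01 to 2026-05-31: 5 months at 3.7% → $1,313,000 × 3.7% × 5/12 = $20,242.0833
2026-06-01 to 2026-06-30: 1 month at 0.7% → $1,313,000 × 0.7% × 1/12 = $765.9167
2026-07-01 to 2026-12-31: 6 months at 1.65% → $1,313,000 × 1.65% × 6/12 = $10,832.2500
Total = $31,840.2500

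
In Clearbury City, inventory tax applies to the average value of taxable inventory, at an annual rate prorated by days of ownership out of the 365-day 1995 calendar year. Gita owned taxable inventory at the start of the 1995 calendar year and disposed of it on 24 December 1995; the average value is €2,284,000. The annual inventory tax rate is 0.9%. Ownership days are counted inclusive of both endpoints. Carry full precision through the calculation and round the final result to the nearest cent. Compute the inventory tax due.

Days held (1 January – 24 December 1995): 358 out of 365
Tax = €2,284,000 × 0.9% × 358/365 = €20,161.7753

€20,161.78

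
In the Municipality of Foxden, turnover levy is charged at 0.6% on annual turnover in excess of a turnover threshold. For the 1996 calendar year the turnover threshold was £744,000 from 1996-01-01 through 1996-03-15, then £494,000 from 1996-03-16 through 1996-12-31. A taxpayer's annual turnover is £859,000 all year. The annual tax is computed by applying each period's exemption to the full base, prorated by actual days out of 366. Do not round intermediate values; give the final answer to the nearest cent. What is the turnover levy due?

£1,882.62

1996-01-01 to 1996-03-15: 75 days, exemption £744,000 → (£859,000 − £744,000) × 0.6% × 75/366 = £141.3934
1996-03-16 to 1996-12-31: 291 days, exemption £494,000 → (£859,000 − £494,000) × 0.6% × 291/366 = £1,741.2295
Total = £1,882.6230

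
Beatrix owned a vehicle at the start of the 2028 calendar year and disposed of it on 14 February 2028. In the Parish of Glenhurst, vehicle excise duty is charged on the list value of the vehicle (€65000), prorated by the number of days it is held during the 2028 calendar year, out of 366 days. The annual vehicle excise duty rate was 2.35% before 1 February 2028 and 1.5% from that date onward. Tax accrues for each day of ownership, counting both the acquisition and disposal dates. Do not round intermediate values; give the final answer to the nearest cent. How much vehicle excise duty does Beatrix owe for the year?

€166.67

1 January – 31 January 2028: 31 days at 2.35% → €65000 × 2.35% × 31/366 = €129.3784
1 February – 14 February 2028: 14 days at 1.5% → €65000 × 1.5% × 14/366 = €37.2951
Total = €166.6735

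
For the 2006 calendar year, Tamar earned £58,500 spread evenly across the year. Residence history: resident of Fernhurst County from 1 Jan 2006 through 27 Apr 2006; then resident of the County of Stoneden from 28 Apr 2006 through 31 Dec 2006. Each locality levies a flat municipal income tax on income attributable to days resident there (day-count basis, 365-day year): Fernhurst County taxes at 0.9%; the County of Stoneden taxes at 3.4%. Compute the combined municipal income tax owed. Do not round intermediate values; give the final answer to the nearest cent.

Fernhurst County, 1 Jan – 27 Apr 2006: 117 days → £58,500 × 0.9% × 117/365 = £168.7685
The County of Stoneden, 28 Apr – 31 Dec 2006: 248 days → £58,500 × 3.4% × 248/365 = £1,351.4301
Total = £1,520.1986

£1,520.20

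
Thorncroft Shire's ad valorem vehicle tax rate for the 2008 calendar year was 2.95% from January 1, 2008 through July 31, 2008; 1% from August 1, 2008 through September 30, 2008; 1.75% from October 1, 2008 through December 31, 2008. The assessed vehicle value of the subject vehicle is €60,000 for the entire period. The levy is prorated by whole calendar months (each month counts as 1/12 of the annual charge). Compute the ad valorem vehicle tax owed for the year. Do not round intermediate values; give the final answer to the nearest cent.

€1,395.00

January 1 – July 31, 2008: 7 months at 2.95% → €60,000 × 2.95% × 7/12 = €1,032.5000
August 1 – September 30, 2008: 2 months at 1% → €60,000 × 1% × 2/12 = €100.0000
October 1 – December 31, 2008: 3 months at 1.75% → €60,000 × 1.75% × 3/12 = €262.5000
Total = €1,395.0000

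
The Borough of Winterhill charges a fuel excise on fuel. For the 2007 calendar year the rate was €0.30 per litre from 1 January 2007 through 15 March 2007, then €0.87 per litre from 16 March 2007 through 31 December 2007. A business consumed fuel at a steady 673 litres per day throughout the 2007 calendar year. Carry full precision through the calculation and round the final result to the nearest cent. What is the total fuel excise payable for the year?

€185,324.01

1 January – 15 March 2007: 74 days × 673 litres/day = 49,802 litres at €0.30/litre → €14,940.60
16 March – 31 December 2007: 291 days × 673 litres/day = 195,843 litres at €0.87/litre → €170,383.41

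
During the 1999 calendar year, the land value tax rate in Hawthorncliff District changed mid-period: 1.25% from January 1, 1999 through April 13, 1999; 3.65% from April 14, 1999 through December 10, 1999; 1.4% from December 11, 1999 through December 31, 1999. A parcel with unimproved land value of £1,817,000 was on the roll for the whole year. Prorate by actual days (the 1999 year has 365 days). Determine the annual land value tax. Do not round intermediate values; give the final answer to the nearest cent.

£51,662.54

January 1 – April 13, 1999: 103 days at 1.25% → £1,817,000 × 1.25% × 103/365 = £6,409.2808
April 14 – December 10, 1999: 241 days at 3.65% → £1,817,000 × 3.65% × 241/365 = £43,789.7000
December 11 – December 31, 1999: 21 days at 1.4% → £1,817,000 × 1.4% × 21/365 = £1,463.5562
Total = £51,662.5370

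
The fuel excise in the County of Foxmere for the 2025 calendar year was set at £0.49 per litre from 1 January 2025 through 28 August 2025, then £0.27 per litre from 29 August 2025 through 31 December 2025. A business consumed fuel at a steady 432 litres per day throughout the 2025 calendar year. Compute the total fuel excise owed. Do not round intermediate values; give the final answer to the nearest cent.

1 January – 28 August 2025: 240 days × 432 litres/day = 103,680 litres at £0.49/litre → £50803.20
29 August – 31 December 2025: 125 days × 432 litres/day = 54,000 litres at £0.27/litre → £14580.00

£65383.20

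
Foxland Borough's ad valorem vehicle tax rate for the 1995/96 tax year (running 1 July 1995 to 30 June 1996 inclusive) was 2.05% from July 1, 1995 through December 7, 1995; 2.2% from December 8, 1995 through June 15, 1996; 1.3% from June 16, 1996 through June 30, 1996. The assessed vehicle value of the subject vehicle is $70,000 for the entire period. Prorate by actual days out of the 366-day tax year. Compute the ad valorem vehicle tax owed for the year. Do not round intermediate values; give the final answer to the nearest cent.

July 1 – December 7, 1995: 160 days at 2.05% → $70,000 × 2.05% × 160/366 = $627.3224
December 8, 1995 – June 15, 1996: 191 days at 2.2% → $70,000 × 2.2% × 191/366 = $803.6612
June 16 – June 30, 1996: 15 days at 1.3% → $70,000 × 1.3% × 15/366 = $37.2951
Total = $1,468.2787

$1,468.28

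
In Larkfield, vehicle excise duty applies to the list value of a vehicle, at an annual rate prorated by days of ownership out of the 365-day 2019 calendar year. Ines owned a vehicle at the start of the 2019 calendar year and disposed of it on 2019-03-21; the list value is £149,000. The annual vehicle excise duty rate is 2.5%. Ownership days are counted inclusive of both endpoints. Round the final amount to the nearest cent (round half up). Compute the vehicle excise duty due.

Days held (2019-01-01 to 2019-03-21): 80 out of 365
Tax = £149,000 × 2.5% × 80/365 = £816.4384

£816.44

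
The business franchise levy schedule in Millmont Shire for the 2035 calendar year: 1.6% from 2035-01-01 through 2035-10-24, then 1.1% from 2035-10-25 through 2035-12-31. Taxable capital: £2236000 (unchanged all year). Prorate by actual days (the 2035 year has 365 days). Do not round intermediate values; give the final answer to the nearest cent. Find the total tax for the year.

£33693.15

2035-01-01 to 2035-10-24: 297 days at 1.6% → £2236000 × 1.6% × 297/365 = £29110.8822
2035-10-25 to 2035-12-31: 68 days at 1.1% → £2236000 × 1.1% × 68/365 = £4582.2685
Total = £33693.1507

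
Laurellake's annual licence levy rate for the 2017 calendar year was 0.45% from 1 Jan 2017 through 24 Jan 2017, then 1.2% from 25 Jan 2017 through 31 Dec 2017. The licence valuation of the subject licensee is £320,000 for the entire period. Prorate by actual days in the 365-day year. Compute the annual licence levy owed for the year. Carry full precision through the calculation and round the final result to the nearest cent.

1 Jan – 24 Jan 2017: 24 days at 0.45% → £320,000 × 0.45% × 24/365 = £94.6849
25 Jan – 31 Dec 2017: 341 days at 1.2% → £320,000 × 1.2% × 341/365 = £3,587.5068
Total = £3,682.1918

£3,682.19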